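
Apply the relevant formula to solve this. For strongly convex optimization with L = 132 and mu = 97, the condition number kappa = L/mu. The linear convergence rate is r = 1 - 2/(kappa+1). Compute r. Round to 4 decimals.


Step 1: Compute the condition number.
kappa = L/mu = 132/97 = 1.3608
Step 2: Compute the convergence rate.
r = 1 - 2/(kappa + 1) = 1 - 2*mu/(L + mu) = (L - mu)/(L + mu) = 35/229 = 0.1528


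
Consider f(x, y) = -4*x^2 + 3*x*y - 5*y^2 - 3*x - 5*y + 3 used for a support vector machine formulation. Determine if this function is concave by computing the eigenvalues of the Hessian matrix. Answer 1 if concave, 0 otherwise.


The Hessian of f(x,y) = -4*x^2 + 3*x*y - 5*y^2 - 3*x - 5*y + 3 is:
H = [[-8, 3], [3, -10]]
Trace = -8 - 10 = -18
Determinant = -8*-10 - (3)^2 = 71
Discriminant = (-18)^2 - 4*71 = 40.0
Eigenvalues: lambda_1 = -12.1623, lambda_2 = -5.8377
The function is concave.

1


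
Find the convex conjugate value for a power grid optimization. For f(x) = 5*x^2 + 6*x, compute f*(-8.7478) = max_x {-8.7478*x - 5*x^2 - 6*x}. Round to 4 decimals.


f*(y) = sup_x {y*x - a*x^2 - b*x} = sup_x {(y-b)*x - a*x^2}
FOC: (y - b) - 2a*x = 0 => x* = (y - b)/(2a)
x* = (-8.7478 - 6)/(2*5) = -1.4748
f*(-8.7478) = (y-b)^2/(4a) = (-8.7478 - 6)^2/(4*5)
= 217.4976/20 = 10.8749


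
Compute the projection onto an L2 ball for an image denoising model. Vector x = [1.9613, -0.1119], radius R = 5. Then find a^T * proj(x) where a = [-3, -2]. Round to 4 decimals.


Step 1: Compute ||x|| (intermediates to 6 decimals).
||x|| = sqrt(1.9613^2 + (-0.1119)^2) = 1.96449
Step 2: Project.
Since ||x|| <= R, proj = x (no scaling needed).
proj(x) = [1.9613, -0.1119]
Step 3: Dot product.
a^T * proj(x) = -3*1.9613 - 2*(-0.1119) = -5.6601


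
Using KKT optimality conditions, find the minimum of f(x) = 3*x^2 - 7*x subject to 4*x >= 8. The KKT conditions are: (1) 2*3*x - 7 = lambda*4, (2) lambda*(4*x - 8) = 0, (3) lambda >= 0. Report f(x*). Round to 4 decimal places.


Step 1: Try lambda = 0 (constraint inactive).
x_unc = 7/(2*3) = 1.1667
Check: 4*1.1667 = 4.6668 < 8 -- violated!
Step 2: Constraint must be active: 4*x = 8
x* = 8/4 = 2.0
lambda = (2*3*2.0 - 7)/4 = 1.25
Step 3: Compute optimal value.
f(x*) = 3*2.0^2 - 7*2.0 = -2.0


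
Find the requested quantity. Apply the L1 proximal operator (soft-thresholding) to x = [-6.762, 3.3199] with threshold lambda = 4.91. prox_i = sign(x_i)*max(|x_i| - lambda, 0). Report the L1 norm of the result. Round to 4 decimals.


Soft-thresholding with lambda = 4.91:
prox(-6.762) = sign(-6.762)*max(|-6.762| - 4.91, 0) = -1.852
prox(3.3199) = sign(3.3199)*max(|3.3199| - 4.91, 0) = 0.0
prox(x) = [-1.852, 0.0]
||prox(x)||_1 = 1.852 + 0.0 = 1.852


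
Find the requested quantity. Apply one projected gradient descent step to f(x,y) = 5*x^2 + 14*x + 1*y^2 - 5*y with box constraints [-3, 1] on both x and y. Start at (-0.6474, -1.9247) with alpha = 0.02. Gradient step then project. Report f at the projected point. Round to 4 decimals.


Step 1: Compute gradient at (-0.6474, -1.9247).
grad_x = 2*5*-0.6474 + 14 = 7.526
grad_y = 2*1*-1.9247 - 5 = -8.8494
Step 2: Gradient step.
x_raw = -0.6474 - 0.02*7.526 = -0.7979
y_raw = -1.9247 - 0.02*-8.8494 = -1.7477
Step 3: Project onto [-3, 1].
x_proj = clip(-0.7979) = -0.7979
y_proj = clip(-1.7477) = -1.7477
Step 4: Evaluate f.
f(-0.7979, -1.7477) = 3.8056


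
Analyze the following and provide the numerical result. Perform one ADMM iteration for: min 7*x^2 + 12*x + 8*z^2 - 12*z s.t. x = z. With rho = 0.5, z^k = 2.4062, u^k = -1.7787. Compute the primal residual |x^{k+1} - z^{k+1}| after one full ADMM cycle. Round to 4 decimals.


ADMM iteration with rho = 0.5, z^k = 2.4062, u^k = -1.7787
Step 1: x-update.
Minimize 7*x^2 + 12*x + (0.5/2)*(x - 2.4062 - 1.7787)^2
FOC: (2*7 + 0.5)*x = -12 + 0.5*(2.4062 + 1.7787)
x^{k+1} = -0.6833
Step 2: z-update.
Minimize 8*z^2 - 12*z + (0.5/2)*(-0.6833 - z - 1.7787)^2
FOC: (2*8 + 0.5)*z = 12 + 0.5*(-0.6833 - 1.7787)
z^{k+1} = 0.6527
Step 3: u-update.
u^{k+1} = -1.7787 - 0.6833 - 0.6527 = -3.1146
Step 4: Primal residual = |-0.6833 - 0.6527| = 1.3359


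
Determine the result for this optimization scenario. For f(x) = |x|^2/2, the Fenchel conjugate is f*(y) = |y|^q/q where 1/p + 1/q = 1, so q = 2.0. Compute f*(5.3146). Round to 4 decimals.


The conjugate exponent q satisfies 1/p + 1/q = 1.
p = 2, so q = 2/(2 - 1) = 2.0
|y|^q = 5.3146^2.0 = 28.245
f*(5.3146) = 28.245 / 2.0 = 14.1225


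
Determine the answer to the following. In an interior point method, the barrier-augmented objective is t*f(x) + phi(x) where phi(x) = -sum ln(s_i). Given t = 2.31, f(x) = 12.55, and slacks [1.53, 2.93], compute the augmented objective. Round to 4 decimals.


Step 1: Compute log-barrier.
ln values: [0.4253, 1.075]
phi = -(0.4253 + 1.075) = -1.5003
Step 2: Compute augmented objective.
t*f(x) = 2.31*12.55 = 28.9905
Total = 28.9905 - 1.5003 = 27.4902


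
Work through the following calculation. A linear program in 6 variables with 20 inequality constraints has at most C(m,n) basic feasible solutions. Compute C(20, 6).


Each vertex corresponds to some choice of n active constraints out of m, so the number of vertices is at most C(m, n) = m! / (n!(m-n)!).
m = 20, n = 6
Numerator: 20 * 19 * 18 * 17 * 16 * 15
Denominator: 6! = 720
C(20, 6) = 38760


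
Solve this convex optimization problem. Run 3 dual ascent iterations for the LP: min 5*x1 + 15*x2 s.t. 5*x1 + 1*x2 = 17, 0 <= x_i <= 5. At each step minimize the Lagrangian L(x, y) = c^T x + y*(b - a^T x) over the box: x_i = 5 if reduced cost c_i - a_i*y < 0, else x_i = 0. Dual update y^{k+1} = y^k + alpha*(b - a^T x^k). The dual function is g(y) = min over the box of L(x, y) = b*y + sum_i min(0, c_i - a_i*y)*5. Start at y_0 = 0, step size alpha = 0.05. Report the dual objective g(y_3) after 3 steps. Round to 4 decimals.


Dual ascent for LP: min 5*x1 + 15*x2, 5*x1 + 1*x2 = 17, 0 <= x_i <= 5
Step 1: y^k = 0.0, reduced costs: (5.0, 15.0)
  x^k = (0.0, 0.0), subgradient = b - a^T x = 17.0
  y^{k+1} = 0.0 + 0.05*17.0 = 0.85
Step 2: y^k = 0.85, reduced costs: (0.75, 14.15)
  x^k = (0.0, 0.0), subgradient = b - a^T x = 17.0
  y^{k+1} = 0.85 + 0.05*17.0 = 1.7
Step 3: y^k = 1.7, reduced costs: (-3.5, 13.3)
  x^k = (5.0, 0.0), subgradient = b - a^T x = -8.0
  y^{k+1} = 1.7 + 0.05*-8.0 = 1.3
Dual objective at y_3 = 1.3: reduced costs (-1.5, 13.7), box minimizer x = (5.0, 0.0)
g(y_3) = b*y + (c1 - a1*y)*x1 + (c2 - a2*y)*x2 = 17*1.3 + (-1.5)*5.0 + 13.7*0.0 = 22.1 - 7.5 + 0.0 = 14.6


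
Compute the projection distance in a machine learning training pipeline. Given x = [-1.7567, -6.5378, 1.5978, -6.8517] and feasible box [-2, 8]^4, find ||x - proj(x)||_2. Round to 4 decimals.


Project each component onto [-2, 8].
clip(-1.7567) = -1.7567, clip(-6.5378) = -2.0, clip(1.5978) = 1.5978, clip(-6.8517) = -2.0
Projection = [-1.7567, -2.0, 1.5978, -2.0]
Squared diffs: [0.0, 20.5916, 0.0, 23.539]
Distance = sqrt(44.1306) = 6.6431


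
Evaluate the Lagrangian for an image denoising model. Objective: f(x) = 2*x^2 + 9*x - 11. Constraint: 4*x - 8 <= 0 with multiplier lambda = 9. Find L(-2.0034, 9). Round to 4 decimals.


Step 1: Evaluate f(x).
f(-2.0034) = 2*(-2.0034)^2 + 9*(-2.0034) - 11 = -21.0034
Step 2: Evaluate g(x).
g(-2.0034) = 4*-2.0034 - 8 = -16.0136
Step 3: Compute Lagrangian.
L = -21.0034 + 9*-16.0136 = -165.1258


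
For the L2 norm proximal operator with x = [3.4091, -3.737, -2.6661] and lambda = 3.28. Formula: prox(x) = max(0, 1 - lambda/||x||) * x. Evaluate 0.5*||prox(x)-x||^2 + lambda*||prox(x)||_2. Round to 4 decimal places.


Step 1: Compute ||x||.
||x|| = 5.718
Step 2: Compute scaling factor.
scale = max(0, 1 - 3.28/5.718) = 0.4264
Step 3: prox(x) = [1.4535, -1.5933, -1.1367]
||prox(x)|| = 2.438
Step 4: Proximal objective.
0.5*||prox-x||^2 = 5.3792
lambda*||prox|| = 7.9966
Total = 13.3758


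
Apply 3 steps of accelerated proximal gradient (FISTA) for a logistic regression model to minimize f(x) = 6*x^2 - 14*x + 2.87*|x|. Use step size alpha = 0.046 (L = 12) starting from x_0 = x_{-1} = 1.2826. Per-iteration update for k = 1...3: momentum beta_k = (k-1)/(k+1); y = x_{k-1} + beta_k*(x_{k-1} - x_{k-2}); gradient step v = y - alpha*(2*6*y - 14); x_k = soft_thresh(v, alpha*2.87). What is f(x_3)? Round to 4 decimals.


FISTA on f(x) = 6*x^2 - 14*x + 2.87*|x|
L = 12, alpha = 0.046
Iteration 1: beta = 0.0, y = 1.2826 + 0.0*(1.2826 - 1.2826) = 1.2826
  grad(y) = 1.3912, v = y - alpha*grad = 1.2186
  prox(v) = soft_thresh(1.2186, 0.132) = 1.0866
Iteration 2: beta = 0.3333, y = 1.0866 + 0.3333*(1.0866 - 1.2826) = 1.0212
  grad(y) = -1.745, v = y - alpha*grad = 1.1015
  prox(v) = soft_thresh(1.1015, 0.132) = 0.9695
Iteration 3: beta = 0.5, y = 0.9695 + 0.5*(0.9695 - 1.0866) = 0.911
  grad(y) = -3.0685, v = y - alpha*grad = 1.0521
  prox(v) = soft_thresh(1.0521, 0.132) = 0.9201
f(x_3) = 6*0.9201^2 - 14*0.9201 + 2.87*|0.9201| = -5.1612


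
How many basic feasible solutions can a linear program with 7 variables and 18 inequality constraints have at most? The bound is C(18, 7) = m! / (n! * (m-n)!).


Each vertex corresponds to some choice of n active constraints out of m, so the number of vertices is at most C(m, n) = m! / (n!(m-n)!).
m = 18, n = 7
Numerator: 18 * 17 * 16 * 15 * 14 * 13 * 12
Denominator: 7! = 5040
C(18, 7) = 31824


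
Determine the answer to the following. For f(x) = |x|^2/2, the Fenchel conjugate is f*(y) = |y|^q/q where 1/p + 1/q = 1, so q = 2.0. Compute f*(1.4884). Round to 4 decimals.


The conjugate exponent q satisfies 1/p + 1/q = 1.
p = 2, so q = 2/(2 - 1) = 2.0
|y|^q = 1.4884^2.0 = 2.2153
f*(1.4884) = 2.2153 / 2.0 = 1.1077


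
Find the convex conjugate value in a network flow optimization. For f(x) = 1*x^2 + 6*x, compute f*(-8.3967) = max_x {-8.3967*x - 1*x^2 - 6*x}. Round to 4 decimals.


f*(y) = sup_x {y*x - a*x^2 - b*x} = sup_x {(y-b)*x - a*x^2}
FOC: (y - b) - 2a*x = 0 => x* = (y - b)/(2a)
x* = (-8.3967 - 6)/(2*1) = -7.1984
f*(-8.3967) = (y-b)^2/(4a) = (-8.3967 - 6)^2/(4*1)
= 207.265/4 = 51.8162


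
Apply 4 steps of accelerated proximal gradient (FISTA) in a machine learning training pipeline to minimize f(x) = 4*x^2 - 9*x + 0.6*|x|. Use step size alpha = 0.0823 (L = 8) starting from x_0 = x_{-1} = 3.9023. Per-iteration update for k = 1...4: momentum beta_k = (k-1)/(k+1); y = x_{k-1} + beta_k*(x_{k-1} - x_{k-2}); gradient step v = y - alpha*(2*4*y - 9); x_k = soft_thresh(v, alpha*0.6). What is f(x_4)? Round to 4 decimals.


FISTA on f(x) = 4*x^2 - 9*x + 0.6*|x|
L = 8, alpha = 0.0823
Iteration 1: beta = 0.0, y = 3.9023 + 0.0*(3.9023 - 3.9023) = 3.9023
  grad(y) = 22.2184, v = y - alpha*grad = 2.0737
  prox(v) = soft_thresh(2.0737, 0.0494) = 2.0243
Iteration 2: beta = 0.3333, y = 2.0243 + 0.3333*(2.0243 - 3.9023) = 1.3984
  grad(y) = 2.1869, v = y - alpha*grad = 1.2184
  prox(v) = soft_thresh(1.2184, 0.0494) = 1.169
Iteration 3: beta = 0.5, y = 1.169 + 0.5*(1.169 - 2.0243) = 0.7413
  grad(y) = -3.0694, v = y - alpha*grad = 0.9939
  prox(v) = soft_thresh(0.9939, 0.0494) = 0.9446
Iteration 4: beta = 0.6, y = 0.9446 + 0.6*(0.9446 - 1.169) = 0.8099
  grad(y) = -2.5209, v = y - alpha*grad = 1.0174
  prox(v) = soft_thresh(1.0174, 0.0494) = 0.968
f(x_4) = 4*0.968^2 - 9*0.968 + 0.6*|0.968| = -4.3831


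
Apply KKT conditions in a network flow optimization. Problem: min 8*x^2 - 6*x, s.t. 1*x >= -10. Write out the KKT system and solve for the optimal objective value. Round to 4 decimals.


Step 1: Try lambda = 0 (constraint inactive).
Stationarity: 2*8*x - 6 = 0
x* = 6/(2*8) = 0.375
Check constraint: 1*0.375 = 0.375 >= -10 -- satisfied.
Step 2: Compute optimal value.
f(x*) = 8*0.375^2 - 6*0.375 = -1.125


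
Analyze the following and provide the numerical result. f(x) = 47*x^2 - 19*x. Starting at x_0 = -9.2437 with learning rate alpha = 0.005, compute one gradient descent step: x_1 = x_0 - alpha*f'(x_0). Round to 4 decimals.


We compute the gradient at x_0 and apply the update.
f'(x) = 94*x - 19
f'(-9.2437) = 94*-9.2437 - 19 = -887.9078
x_1 = -9.2437 - 0.005*-887.9078 = -4.8042


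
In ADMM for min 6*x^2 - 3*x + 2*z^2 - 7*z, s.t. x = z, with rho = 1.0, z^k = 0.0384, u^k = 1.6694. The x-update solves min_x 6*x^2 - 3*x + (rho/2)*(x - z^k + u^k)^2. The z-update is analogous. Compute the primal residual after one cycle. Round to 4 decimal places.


ADMM iteration with rho = 1.0, z^k = 0.0384, u^k = 1.6694
Step 1: x-update.
Minimize 6*x^2 - 3*x + (1.0/2)*(x - 0.0384 + 1.6694)^2
FOC: (2*6 + 1.0)*x = 3 + 1.0*(0.0384 - 1.6694)
x^{k+1} = 0.1053
Step 2: z-update.
Minimize 2*z^2 - 7*z + (1.0/2)*(0.1053 - z + 1.6694)^2
FOC: (2*2 + 1.0)*z = 7 + 1.0*(0.1053 + 1.6694)
z^{k+1} = 1.7549
Step 3: u-update.
u^{k+1} = 1.6694 + 0.1053 - 1.7549 = 0.0198
Step 4: Primal residual = |0.1053 - 1.7549| = 1.6496


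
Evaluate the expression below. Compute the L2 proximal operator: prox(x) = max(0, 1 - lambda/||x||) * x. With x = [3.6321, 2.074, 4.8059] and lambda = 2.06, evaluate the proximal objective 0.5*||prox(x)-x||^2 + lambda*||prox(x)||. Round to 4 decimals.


Step 1: Compute ||x||.
||x|| = 6.3711
Step 2: Compute scaling factor.
scale = max(0, 1 - 2.06/6.3711) = 0.6767
Step 3: prox(x) = [2.4577, 1.4034, 3.252]
||prox(x)|| = 4.3111
Step 4: Proximal objective.
0.5*||prox-x||^2 = 2.1218
lambda*||prox|| = 8.8809
Total = 11.0026


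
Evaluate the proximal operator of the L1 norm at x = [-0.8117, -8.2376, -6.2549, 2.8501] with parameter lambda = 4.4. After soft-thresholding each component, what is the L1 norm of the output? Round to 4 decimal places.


Soft-thresholding with lambda = 4.4:
prox(-0.8117) = sign(-0.8117)*max(|-0.8117| - 4.4, 0) = 0.0
prox(-8.2376) = sign(-8.2376)*max(|-8.2376| - 4.4, 0) = -3.8376
prox(-6.2549) = sign(-6.2549)*max(|-6.2549| - 4.4, 0) = -1.8549
prox(2.8501) = sign(2.8501)*max(|2.8501| - 4.4, 0) = 0.0
prox(x) = [0.0, -3.8376, -1.8549, 0.0]
||prox(x)||_1 = 0.0 + 3.8376 + 1.8549 + 0.0 = 5.6925


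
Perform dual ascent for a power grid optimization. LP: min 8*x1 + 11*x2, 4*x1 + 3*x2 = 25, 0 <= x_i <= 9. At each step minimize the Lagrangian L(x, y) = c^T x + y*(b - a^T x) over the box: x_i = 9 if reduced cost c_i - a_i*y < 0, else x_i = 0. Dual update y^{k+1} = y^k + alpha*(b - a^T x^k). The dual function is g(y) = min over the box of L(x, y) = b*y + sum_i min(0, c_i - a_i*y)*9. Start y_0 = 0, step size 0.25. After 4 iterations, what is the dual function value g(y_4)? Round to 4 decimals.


Dual ascent for LP: min 8*x1 + 11*x2, 4*x1 + 3*x2 = 25, 0 <= x_i <= 9
Step 1: y^k = 0.0, reduced costs: (8.0, 11.0)
  x^k = (0.0, 0.0), subgradient = b - a^T x = 25.0
  y^{k+1} = 0.0 + 0.25*25.0 = 6.25
Step 2: y^k = 6.25, reduced costs: (-17.0, -7.75)
  x^k = (9.0, 9.0), subgradient = b - a^T x = -38.0
  y^{k+1} = 6.25 + 0.25*-38.0 = -3.25
Step 3: y^k = -3.25, reduced costs: (21.0, 20.75)
  x^k = (0.0, 0.0), subgradient = b - a^T x = 25.0
  y^{k+1} = -3.25 + 0.25*25.0 = 3.0
Step 4: y^k = 3.0, reduced costs: (-4.0, 2.0)
  x^k = (9.0, 0.0), subgradient = b - a^T x = -11.0
  y^{k+1} = 3.0 + 0.25*-11.0 = 0.25
Dual objective at y_4 = 0.25: reduced costs (7.0, 10.25), box minimizer x = (0.0, 0.0)
g(y_4) = b*y + (c1 - a1*y)*x1 + (c2 - a2*y)*x2 = 25*0.25 + 7.0*0.0 + 10.25*0.0 = 6.25 + 0.0 + 0.0 = 6.25


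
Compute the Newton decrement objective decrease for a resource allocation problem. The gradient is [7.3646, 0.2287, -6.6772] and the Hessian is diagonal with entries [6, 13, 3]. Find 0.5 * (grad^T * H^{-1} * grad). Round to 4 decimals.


Step 1: H is diagonal, so H^(-1) * g = [1.2274, 0.0176, -2.2257].
Step 2: g^T H^(-1) g = sum_i g_i^2 / H_ii
  = (7.3646)^2/6 + (0.2287)^2/13 + (-6.6772)^2/3
  = 9.0396 + 0.004 + 14.8617 = 23.9052
Step 3: Objective decrease = 0.5 * g^T H^(-1) g = 11.9526


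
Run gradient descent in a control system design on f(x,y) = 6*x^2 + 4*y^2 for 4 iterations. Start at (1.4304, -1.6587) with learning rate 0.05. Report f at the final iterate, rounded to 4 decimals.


Gradient descent on f(x,y) = 6*x^2 + 4*y^2.
Starting point: (1.4304, -1.6587), alpha = 0.05
Step 1: grad_x = 2*6*1.4304 = 17.1648, grad_y = 2*4*-1.6587 = -13.2696
  x_1 = 1.4304 - 0.05*17.1648 = 0.5722
  y_1 = -1.6587 - 0.05*-13.2696 = -0.9952
Step 2: grad_x = 2*6*0.5722 = 6.8659, grad_y = 2*4*-0.9952 = -7.9618
  x_2 = 0.5722 - 0.05*6.8659 = 0.2289
  y_2 = -0.9952 - 0.05*-7.9618 = -0.5971
Step 3: grad_x = 2*6*0.2289 = 2.7464, grad_y = 2*4*-0.5971 = -4.7771
  x_3 = 0.2289 - 0.05*2.7464 = 0.0915
  y_3 = -0.5971 - 0.05*-4.7771 = -0.3583
Step 4: grad_x = 2*6*0.0915 = 1.0985, grad_y = 2*4*-0.3583 = -2.8662
  x_4 = 0.0915 - 0.05*1.0985 = 0.0366
  y_4 = -0.3583 - 0.05*-2.8662 = -0.215
f(0.0366, -0.215) = 6*0.0366^2 + 4*(-0.215)^2 = 0.1929


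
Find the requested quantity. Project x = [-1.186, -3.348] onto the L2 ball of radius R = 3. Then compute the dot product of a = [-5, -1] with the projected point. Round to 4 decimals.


Step 1: Compute ||x|| (intermediates to 6 decimals).
||x|| = sqrt((-1.186)^2 + (-3.348)^2) = 3.551859
Step 2: Project.
Since ||x|| > R, scale = R/||x|| = 3/3.551859 = 0.844628, proj(x) = scale * x
proj(x) = [-1.001729, -2.827815]
Step 3: Dot product.
a^T * proj(x) = -5*(-1.001729) - 1*(-2.827815) = 7.8365


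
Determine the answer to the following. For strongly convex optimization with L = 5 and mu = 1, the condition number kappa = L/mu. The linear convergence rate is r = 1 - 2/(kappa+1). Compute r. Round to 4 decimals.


Step 1: Compute the condition number.
kappa = L/mu = 5/1 = 5.0
Step 2: Compute the convergence rate.
r = 1 - 2/(kappa + 1) = 1 - 2*mu/(L + mu) = (L - mu)/(L + mu) = 4/6 = 0.6667


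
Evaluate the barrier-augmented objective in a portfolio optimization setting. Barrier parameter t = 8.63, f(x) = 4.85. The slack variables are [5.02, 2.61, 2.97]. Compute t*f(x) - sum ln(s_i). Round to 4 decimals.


Step 1: Compute log-barrier.
ln values: [1.6134, 0.9594, 1.0886]
phi = -(1.6134 + 0.9594 + 1.0886) = -3.6613
Step 2: Compute augmented objective.
t*f(x) = 8.63*4.85 = 41.8555
Total = 41.8555 - 3.6613 = 38.1942


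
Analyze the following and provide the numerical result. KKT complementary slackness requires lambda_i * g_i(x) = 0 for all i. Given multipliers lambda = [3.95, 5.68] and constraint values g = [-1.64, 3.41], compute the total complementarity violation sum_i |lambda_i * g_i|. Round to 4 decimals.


KKT complementary slackness check:
lambda_1 * g_1 = 3.95 * -1.64 = -6.478
lambda_2 * g_2 = 5.68 * 3.41 = 19.3688
Total violation = 6.478 + 19.3688 = 25.8468


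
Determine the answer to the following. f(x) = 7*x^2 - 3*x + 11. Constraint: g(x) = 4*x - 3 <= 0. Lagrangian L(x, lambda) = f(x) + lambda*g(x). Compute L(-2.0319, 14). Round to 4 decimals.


Step 1: Evaluate f(x).
f(-2.0319) = 7*(-2.0319)^2 - 3*(-2.0319) + 11 = 45.996
Step 2: Evaluate g(x).
g(-2.0319) = 4*-2.0319 - 3 = -11.1276
Step 3: Compute Lagrangian.
L = 45.996 + 14*-11.1276 = -109.7904


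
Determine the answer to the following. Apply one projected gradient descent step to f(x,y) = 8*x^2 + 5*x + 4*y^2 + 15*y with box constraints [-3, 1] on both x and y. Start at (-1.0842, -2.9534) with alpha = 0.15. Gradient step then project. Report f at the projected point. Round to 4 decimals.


Step 1: Compute gradient at (-1.0842, -2.9534).
grad_x = 2*8*-1.0842 + 5 = -12.3472
grad_y = 2*4*-2.9534 + 15 = -8.6272
Step 2: Gradient step.
x_raw = -1.0842 - 0.15*-12.3472 = 0.7679
y_raw = -2.9534 - 0.15*-8.6272 = -1.6593
Step 3: Project onto [-3, 1].
x_proj = clip(0.7679) = 0.7679
y_proj = clip(-1.6593) = -1.6593
Step 4: Evaluate f.
f(0.7679, -1.6593) = -5.3199


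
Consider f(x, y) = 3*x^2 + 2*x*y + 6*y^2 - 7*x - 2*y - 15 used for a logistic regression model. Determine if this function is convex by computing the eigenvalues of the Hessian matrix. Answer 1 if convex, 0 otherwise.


The Hessian of f(x,y) = 3*x^2 + 2*x*y + 6*y^2 - 7*x - 2*y - 15 is:
H = [[6, 2], [2, 12]]
Trace = 6 + 12 = 18
Determinant = 6*12 - (2)^2 = 68
Discriminant = (18)^2 - 4*68 = 52.0
Eigenvalues: lambda_1 = 5.3944, lambda_2 = 12.6056
The function is convex.

1


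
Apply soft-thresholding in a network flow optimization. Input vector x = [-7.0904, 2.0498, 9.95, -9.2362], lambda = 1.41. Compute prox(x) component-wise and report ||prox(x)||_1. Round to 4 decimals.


Soft-thresholding with lambda = 1.41:
prox(-7.0904) = sign(-7.0904)*max(|-7.0904| - 1.41, 0) = -5.6804
prox(2.0498) = sign(2.0498)*max(|2.0498| - 1.41, 0) = 0.6398
prox(9.95) = sign(9.95)*max(|9.95| - 1.41, 0) = 8.54
prox(-9.2362) = sign(-9.2362)*max(|-9.2362| - 1.41, 0) = -7.8262
prox(x) = [-5.6804, 0.6398, 8.54, -7.8262]
||prox(x)||_1 = 5.6804 + 0.6398 + 8.54 + 7.8262 = 22.6864


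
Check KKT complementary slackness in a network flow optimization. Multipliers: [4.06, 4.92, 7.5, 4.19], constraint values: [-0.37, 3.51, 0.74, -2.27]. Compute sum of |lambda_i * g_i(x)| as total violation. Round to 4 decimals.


KKT complementary slackness check:
lambda_1 * g_1 = 4.06 * -0.37 = -1.5022
lambda_2 * g_2 = 4.92 * 3.51 = 17.2692
lambda_3 * g_3 = 7.5 * 0.74 = 5.55
lambda_4 * g_4 = 4.19 * -2.27 = -9.5113
Total violation = 1.5022 + 17.2692 + 5.55 + 9.5113 = 33.8327


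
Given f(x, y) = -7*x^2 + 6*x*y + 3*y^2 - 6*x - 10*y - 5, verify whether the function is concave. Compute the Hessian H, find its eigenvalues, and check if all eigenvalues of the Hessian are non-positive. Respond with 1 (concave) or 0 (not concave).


The Hessian of f(x,y) = -7*x^2 + 6*x*y + 3*y^2 - 6*x - 10*y - 5 is:
H = [[-14, 6], [6, 6]]
Trace = -14 + 6 = -8
Determinant = -14*6 - (6)^2 = -120
Discriminant = (-8)^2 - 4*-120 = 544.0
Eigenvalues: lambda_1 = -15.6619, lambda_2 = 7.6619
The function is not concave.

0


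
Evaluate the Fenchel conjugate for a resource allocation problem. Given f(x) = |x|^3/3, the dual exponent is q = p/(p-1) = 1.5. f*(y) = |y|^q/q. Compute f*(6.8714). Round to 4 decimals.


The conjugate exponent q satisfies 1/p + 1/q = 1.
p = 3, so q = 3/(3 - 1) = 1.5
|y|^q = 6.8714^1.5 = 18.0122
f*(6.8714) = 18.0122 / 1.5 = 12.0082


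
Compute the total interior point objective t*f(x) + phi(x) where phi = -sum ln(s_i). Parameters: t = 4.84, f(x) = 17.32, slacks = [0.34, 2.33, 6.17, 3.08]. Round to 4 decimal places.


Step 1: Compute log-barrier.
ln values: [-1.0788, 0.8459, 1.8197, 1.1249]
phi = -(-1.0788 + 0.8459 + 1.8197 + 1.1249) = -2.7117
Step 2: Compute augmented objective.
t*f(x) = 4.84*17.32 = 83.8288
Total = 83.8288 - 2.7117 = 81.1171


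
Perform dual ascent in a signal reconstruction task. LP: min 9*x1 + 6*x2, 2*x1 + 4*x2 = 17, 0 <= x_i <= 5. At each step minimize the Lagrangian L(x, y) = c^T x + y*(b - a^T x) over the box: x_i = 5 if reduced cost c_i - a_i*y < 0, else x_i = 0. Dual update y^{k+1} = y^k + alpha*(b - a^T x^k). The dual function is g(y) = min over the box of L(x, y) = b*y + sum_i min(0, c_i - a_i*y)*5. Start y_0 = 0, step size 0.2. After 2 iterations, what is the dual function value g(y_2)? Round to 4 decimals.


Dual ascent for LP: min 9*x1 + 6*x2, 2*x1 + 4*x2 = 17, 0 <= x_i <= 5
Step 1: y^k = 0.0, reduced costs: (9.0, 6.0)
  x^k = (0.0, 0.0), subgradient = b - a^T x = 17.0
  y^{k+1} = 0.0 + 0.2*17.0 = 3.4
Step 2: y^k = 3.4, reduced costs: (2.2, -7.6)
  x^k = (0.0, 5.0), subgradient = b - a^T x = -3.0
  y^{k+1} = 3.4 + 0.2*-3.0 = 2.8
Dual objective at y_2 = 2.8: reduced costs (3.4, -5.2), box minimizer x = (0.0, 5.0)
g(y_2) = b*y + (c1 - a1*y)*x1 + (c2 - a2*y)*x2 = 17*2.8 + 3.4*0.0 + (-5.2)*5.0 = 47.6 + 0.0 - 26.0 = 21.6


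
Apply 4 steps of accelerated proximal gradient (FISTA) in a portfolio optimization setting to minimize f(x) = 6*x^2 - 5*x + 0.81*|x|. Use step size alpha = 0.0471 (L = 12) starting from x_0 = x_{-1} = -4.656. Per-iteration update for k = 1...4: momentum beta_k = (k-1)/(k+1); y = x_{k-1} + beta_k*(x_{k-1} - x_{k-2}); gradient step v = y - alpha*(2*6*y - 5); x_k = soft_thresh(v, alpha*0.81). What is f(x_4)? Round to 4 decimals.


FISTA on f(x) = 6*x^2 - 5*x + 0.81*|x|
L = 12, alpha = 0.0471
Iteration 1: beta = 0.0, y = -4.656 + 0.0*(-4.656 + 4.656) = -4.656
  grad(y) = -60.872, v = y - alpha*grad = -1.7889
  prox(v) = soft_thresh(-1.7889, 0.0382) = -1.7508
Iteration 2: beta = 0.3333, y = -1.7508 + 0.3333*(-1.7508 + 4.656) = -0.7824
  grad(y) = -14.3884, v = y - alpha*grad = -0.1047
  prox(v) = soft_thresh(-0.1047, 0.0382) = -0.0665
Iteration 3: beta = 0.5, y = -0.0665 + 0.5*(-0.0665 + 1.7508) = 0.7756
  grad(y) = 4.3072, v = y - alpha*grad = 0.5727
  prox(v) = soft_thresh(0.5727, 0.0382) = 0.5346
Iteration 4: beta = 0.6, y = 0.5346 + 0.6*(0.5346 + 0.0665) = 0.8952
  grad(y) = 5.7429, v = y - alpha*grad = 0.6248
  prox(v) = soft_thresh(0.6248, 0.0382) = 0.5866
f(x_4) = 6*0.5866^2 - 5*0.5866 + 0.81*|0.5866| = -0.3933


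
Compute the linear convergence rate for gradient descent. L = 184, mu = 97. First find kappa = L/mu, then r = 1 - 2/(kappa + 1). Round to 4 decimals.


Step 1: Compute the condition number.
kappa = L/mu = 184/97 = 1.8969
Step 2: Compute the convergence rate.
r = 1 - 2/(kappa + 1) = 1 - 2*mu/(L + mu) = (L - mu)/(L + mu) = 87/281 = 0.3096


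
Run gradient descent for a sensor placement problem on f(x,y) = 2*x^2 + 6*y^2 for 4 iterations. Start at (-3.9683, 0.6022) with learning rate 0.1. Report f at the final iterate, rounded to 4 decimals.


Gradient descent on f(x,y) = 2*x^2 + 6*y^2.
Starting point: (-3.9683, 0.6022), alpha = 0.1
Step 1: grad_x = 2*2*-3.9683 = -15.8732, grad_y = 2*6*0.6022 = 7.2264
  x_1 = -3.9683 - 0.1*-15.8732 = -2.381
  y_1 = 0.6022 - 0.1*7.2264 = -0.1204
Step 2: grad_x = 2*2*-2.381 = -9.5239, grad_y = 2*6*-0.1204 = -1.4453
  x_2 = -2.381 - 0.1*-9.5239 = -1.4286
  y_2 = -0.1204 - 0.1*-1.4453 = 0.0241
Step 3: grad_x = 2*2*-1.4286 = -5.7144, grad_y = 2*6*0.0241 = 0.2891
  x_3 = -1.4286 - 0.1*-5.7144 = -0.8572
  y_3 = 0.0241 - 0.1*0.2891 = -0.0048
Step 4: grad_x = 2*2*-0.8572 = -3.4286, grad_y = 2*6*-0.0048 = -0.0578
  x_4 = -0.8572 - 0.1*-3.4286 = -0.5143
  y_4 = -0.0048 - 0.1*-0.0578 = 0.001
f(-0.5143, 0.001) = 2*(-0.5143)^2 + 6*0.001^2 = 0.529


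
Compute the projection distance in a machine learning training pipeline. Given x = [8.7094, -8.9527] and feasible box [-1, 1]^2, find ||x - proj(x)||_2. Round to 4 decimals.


Project each component onto [-1, 1].
clip(8.7094) = 1.0, clip(-8.9527) = -1.0
Projection = [1.0, -1.0]
Squared diffs: [59.4348, 63.2454]
Distance = sqrt(122.6802) = 11.0761


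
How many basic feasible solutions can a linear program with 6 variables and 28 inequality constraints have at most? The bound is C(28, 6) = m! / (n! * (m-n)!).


Each vertex corresponds to some choice of n active constraints out of m, so the number of vertices is at most C(m, n) = m! / (n!(m-n)!).
m = 28, n = 6
Numerator: 28 * 27 * 26 * 25 * 24 * 23
Denominator: 6! = 720
C(28, 6) = 376740


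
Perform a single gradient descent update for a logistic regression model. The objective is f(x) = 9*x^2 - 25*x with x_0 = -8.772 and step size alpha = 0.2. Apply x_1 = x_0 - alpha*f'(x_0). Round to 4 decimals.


We compute the gradient at x_0 and apply the update.
f'(x) = 18*x - 25
f'(-8.772) = 18*-8.772 - 25 = -182.896
x_1 = -8.772 - 0.2*-182.896 = 27.8072


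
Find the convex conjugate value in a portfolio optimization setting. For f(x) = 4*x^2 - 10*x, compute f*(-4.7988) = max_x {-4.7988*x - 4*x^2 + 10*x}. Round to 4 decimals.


f*(y) = sup_x {y*x - a*x^2 - b*x} = sup_x {(y-b)*x - a*x^2}
FOC: (y - b) - 2a*x = 0 => x* = (y - b)/(2a)
x* = (-4.7988 + 10)/(2*4) = 0.6502
f*(-4.7988) = (y-b)^2/(4a) = (-4.7988 + 10)^2/(4*4)
= 27.0525/16 = 1.6908


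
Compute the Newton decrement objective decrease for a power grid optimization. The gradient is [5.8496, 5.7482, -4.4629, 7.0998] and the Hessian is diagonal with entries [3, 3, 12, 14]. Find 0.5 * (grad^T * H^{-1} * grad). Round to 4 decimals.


Step 1: H is diagonal, so H^(-1) * g = [1.9499, 1.9161, -0.3719, 0.5071].
Step 2: g^T H^(-1) g = sum_i g_i^2 / H_ii
  = (5.8496)^2/3 + (5.7482)^2/3 + (-4.4629)^2/12 + (7.0998)^2/14
  = 11.4059 + 11.0139 + 1.6598 + 3.6005 = 27.6802
Step 3: Objective decrease = 0.5 * g^T H^(-1) g = 13.8401


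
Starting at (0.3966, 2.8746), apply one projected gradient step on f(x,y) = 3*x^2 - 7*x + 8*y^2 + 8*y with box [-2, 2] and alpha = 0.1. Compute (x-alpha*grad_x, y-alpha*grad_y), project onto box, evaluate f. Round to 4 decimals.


Step 1: Compute gradient at (0.3966, 2.8746).
grad_x = 2*3*0.3966 - 7 = -4.6204
grad_y = 2*8*2.8746 + 8 = 53.9936
Step 2: Gradient step.
x_raw = 0.3966 - 0.1*-4.6204 = 0.8586
y_raw = 2.8746 - 0.1*53.9936 = -2.5248
Step 3: Project onto [-2, 2].
x_proj = clip(0.8586) = 0.8586
y_proj = clip(-2.5248) = -2.0
Step 4: Evaluate f.
f(0.8586, -2.0) = 12.2013


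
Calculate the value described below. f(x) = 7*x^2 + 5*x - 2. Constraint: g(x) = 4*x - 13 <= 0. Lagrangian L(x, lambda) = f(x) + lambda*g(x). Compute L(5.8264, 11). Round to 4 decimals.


Step 1: Evaluate f(x).
f(5.8264) = 7*5.8264^2 + 5*5.8264 - 2 = 264.7606
Step 2: Evaluate g(x).
g(5.8264) = 4*5.8264 - 13 = 10.3056
Step 3: Compute Lagrangian.
L = 264.7606 + 11*10.3056 = 378.1222


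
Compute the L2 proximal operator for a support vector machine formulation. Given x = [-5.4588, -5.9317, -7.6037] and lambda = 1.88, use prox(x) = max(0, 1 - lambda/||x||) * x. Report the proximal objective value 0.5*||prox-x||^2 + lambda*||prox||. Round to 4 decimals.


Step 1: Compute ||x||.
||x|| = 11.0815
Step 2: Compute scaling factor.
scale = max(0, 1 - 1.88/11.0815) = 0.8303
Step 3: prox(x) = [-4.5327, -4.9254, -6.3137]
||prox(x)|| = 9.2015
Step 4: Proximal objective.
0.5*||prox-x||^2 = 1.7672
lambda*||prox|| = 17.2988
Total = 19.066


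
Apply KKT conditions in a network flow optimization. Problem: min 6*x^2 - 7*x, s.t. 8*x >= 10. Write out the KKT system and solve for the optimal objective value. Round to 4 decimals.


Step 1: Try lambda = 0 (constraint inactive).
x_unc = 7/(2*6) = 0.5833
Check: 8*0.5833 = 4.6664 < 10 -- violated!
Step 2: Constraint must be active: 8*x = 10
x* = 10/8 = 1.25
lambda = (2*6*1.25 - 7)/8 = 1.0
Step 3: Compute optimal value.
f(x*) = 6*1.25^2 - 7*1.25 = 0.625


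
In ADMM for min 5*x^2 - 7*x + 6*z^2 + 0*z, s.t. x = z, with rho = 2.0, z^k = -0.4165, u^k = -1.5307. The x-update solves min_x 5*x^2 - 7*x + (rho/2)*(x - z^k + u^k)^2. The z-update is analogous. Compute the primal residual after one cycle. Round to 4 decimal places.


ADMM iteration with rho = 2.0, z^k = -0.4165, u^k = -1.5307
Step 1: x-update.
Minimize 5*x^2 - 7*x + (2.0/2)*(x + 0.4165 - 1.5307)^2
FOC: (2*5 + 2.0)*x = 7 + 2.0*(-0.4165 + 1.5307)
x^{k+1} = 0.769
Step 2: z-update.
Minimize 6*z^2 + 0*z + (2.0/2)*(0.769 - z - 1.5307)^2
FOC: (2*6 + 2.0)*z = 0 + 2.0*(0.769 - 1.5307)
z^{k+1} = -0.1088
Step 3: u-update.
u^{k+1} = -1.5307 + 0.769 + 0.1088 = -0.6529
Step 4: Primal residual = |0.769 + 0.1088| = 0.8778


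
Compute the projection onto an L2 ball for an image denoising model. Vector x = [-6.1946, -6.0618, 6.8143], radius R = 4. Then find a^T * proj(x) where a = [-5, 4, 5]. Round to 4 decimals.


Step 1: Compute ||x|| (intermediates to 6 decimals).
||x|| = sqrt((-6.1946)^2 + (-6.0618)^2 + 6.8143^2) = 11.025116
Step 2: Project.
Since ||x|| > R, scale = R/||x|| = 4/11.025116 = 0.362808, proj(x) = scale * x
proj(x) = [-2.24745, -2.19927, 2.472283]
Step 3: Dot product.
a^T * proj(x) = -5*(-2.24745) + 4*(-2.19927) + 5*2.472283 = 14.8016


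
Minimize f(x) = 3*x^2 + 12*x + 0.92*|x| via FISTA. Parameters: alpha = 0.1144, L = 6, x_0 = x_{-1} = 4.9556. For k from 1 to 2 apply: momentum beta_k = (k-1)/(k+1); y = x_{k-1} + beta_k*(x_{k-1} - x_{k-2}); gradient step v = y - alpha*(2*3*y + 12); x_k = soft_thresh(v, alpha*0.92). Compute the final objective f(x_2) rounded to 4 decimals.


FISTA on f(x) = 3*x^2 + 12*x + 0.92*|x|
L = 6, alpha = 0.1144
Iteration 1: beta = 0.0, y = 4.9556 + 0.0*(4.9556 - 4.9556) = 4.9556
  grad(y) = 41.7336, v = y - alpha*grad = 0.1813
  prox(v) = soft_thresh(0.1813, 0.1052) = 0.076
Iteration 2: beta = 0.3333, y = 0.076 + 0.3333*(0.076 - 4.9556) = -1.5505
  grad(y) = 2.697, v = y - alpha*grad = -1.859
  prox(v) = soft_thresh(-1.859, 0.1052) = -1.7538
f(x_2) = 3*(-1.7538)^2 + 12*(-1.7538) + 0.92*|-1.7538| = -10.2047


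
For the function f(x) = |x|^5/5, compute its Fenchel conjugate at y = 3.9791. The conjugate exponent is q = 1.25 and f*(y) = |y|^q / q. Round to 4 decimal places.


The conjugate exponent q satisfies 1/p + 1/q = 1.
p = 5, so q = 5/(5 - 1) = 1.25
|y|^q = 3.9791^1.25 = 5.6199
f*(3.9791) = 5.6199 / 1.25 = 4.4959


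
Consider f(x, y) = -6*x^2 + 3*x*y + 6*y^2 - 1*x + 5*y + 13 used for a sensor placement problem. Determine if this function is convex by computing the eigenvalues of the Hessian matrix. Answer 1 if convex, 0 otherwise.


The Hessian of f(x,y) = -6*x^2 + 3*x*y + 6*y^2 - 1*x + 5*y + 13 is:
H = [[-12, 3], [3, 12]]
Trace = -12 + 12 = 0
Determinant = -12*12 - (3)^2 = -153
Discriminant = (0)^2 - 4*-153 = 612.0
Eigenvalues: lambda_1 = -12.3693, lambda_2 = 12.3693
The function is not convex.

0


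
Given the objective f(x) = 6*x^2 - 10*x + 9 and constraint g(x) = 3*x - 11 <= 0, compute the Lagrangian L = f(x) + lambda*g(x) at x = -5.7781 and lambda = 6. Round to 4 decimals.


Step 1: Evaluate f(x).
f(-5.7781) = 6*(-5.7781)^2 - 10*(-5.7781) + 9 = 267.0996
Step 2: Evaluate g(x).
g(-5.7781) = 3*-5.7781 - 11 = -28.3343
Step 3: Compute Lagrangian.
L = 267.0996 + 6*-28.3343 = 97.0938


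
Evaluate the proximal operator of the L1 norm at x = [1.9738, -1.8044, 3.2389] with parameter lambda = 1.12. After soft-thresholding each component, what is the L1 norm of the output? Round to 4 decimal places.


Soft-thresholding with lambda = 1.12:
prox(1.9738) = sign(1.9738)*max(|1.9738| - 1.12, 0) = 0.8538
prox(-1.8044) = sign(-1.8044)*max(|-1.8044| - 1.12, 0) = -0.6844
prox(3.2389) = sign(3.2389)*max(|3.2389| - 1.12, 0) = 2.1189
prox(x) = [0.8538, -0.6844, 2.1189]
||prox(x)||_1 = 0.8538 + 0.6844 + 2.1189 = 3.6571


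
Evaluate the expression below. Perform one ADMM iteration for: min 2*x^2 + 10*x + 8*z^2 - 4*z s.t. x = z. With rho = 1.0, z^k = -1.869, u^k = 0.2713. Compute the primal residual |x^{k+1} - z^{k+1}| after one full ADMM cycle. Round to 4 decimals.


ADMM iteration with rho = 1.0, z^k = -1.869, u^k = 0.2713
Step 1: x-update.
Minimize 2*x^2 + 10*x + (1.0/2)*(x + 1.869 + 0.2713)^2
FOC: (2*2 + 1.0)*x = -10 + 1.0*(-1.869 - 0.2713)
x^{k+1} = -2.4281
Step 2: z-update.
Minimize 8*z^2 - 4*z + (1.0/2)*(-2.4281 - z + 0.2713)^2
FOC: (2*8 + 1.0)*z = 4 + 1.0*(-2.4281 + 0.2713)
z^{k+1} = 0.1084
Step 3: u-update.
u^{k+1} = 0.2713 - 2.4281 - 0.1084 = -2.2652
Step 4: Primal residual = |-2.4281 - 0.1084| = 2.5365


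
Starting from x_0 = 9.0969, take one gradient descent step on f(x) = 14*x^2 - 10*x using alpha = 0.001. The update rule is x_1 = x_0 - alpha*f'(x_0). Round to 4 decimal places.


We compute the gradient at x_0 and apply the update.
f'(x) = 28*x - 10
f'(9.0969) = 28*9.0969 - 10 = 244.7132
x_1 = 9.0969 - 0.001*244.7132 = 8.8522


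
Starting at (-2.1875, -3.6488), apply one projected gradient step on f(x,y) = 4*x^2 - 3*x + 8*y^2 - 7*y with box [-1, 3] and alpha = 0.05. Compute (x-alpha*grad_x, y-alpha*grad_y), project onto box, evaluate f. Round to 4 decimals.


Step 1: Compute gradient at (-2.1875, -3.6488).
grad_x = 2*4*-2.1875 - 3 = -20.5
grad_y = 2*8*-3.6488 - 7 = -65.3808
Step 2: Gradient step.
x_raw = -2.1875 - 0.05*-20.5 = -1.1625
y_raw = -3.6488 - 0.05*-65.3808 = -0.3798
Step 3: Project onto [-1, 3].
x_proj = clip(-1.1625) = -1.0
y_proj = clip(-0.3798) = -0.3798
Step 4: Evaluate f.
f(-1.0, -0.3798) = 10.8121


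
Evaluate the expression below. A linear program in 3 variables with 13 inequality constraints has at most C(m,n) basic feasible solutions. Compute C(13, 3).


Each vertex corresponds to some choice of n active constraints out of m, so the number of vertices is at most C(m, n) = m! / (n!(m-n)!).
m = 13, n = 3
Numerator: 13 * 12 * 11
Denominator: 3! = 6
C(13, 3) = 286


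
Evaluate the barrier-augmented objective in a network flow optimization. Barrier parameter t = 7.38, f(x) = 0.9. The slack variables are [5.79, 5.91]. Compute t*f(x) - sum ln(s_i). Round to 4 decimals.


Step 1: Compute log-barrier.
ln values: [1.7561, 1.7766]
phi = -(1.7561 + 1.7766) = -3.5328
Step 2: Compute augmented objective.
t*f(x) = 7.38*0.9 = 6.642
Total = 6.642 - 3.5328 = 3.1092


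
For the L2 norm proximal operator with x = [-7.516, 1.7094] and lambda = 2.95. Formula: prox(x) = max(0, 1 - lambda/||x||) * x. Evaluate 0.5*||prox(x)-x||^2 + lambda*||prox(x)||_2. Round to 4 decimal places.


Step 1: Compute ||x||.
||x|| = 7.7079
Step 2: Compute scaling factor.
scale = max(0, 1 - 2.95/7.7079) = 0.6173
Step 3: prox(x) = [-4.6395, 1.0552]
||prox(x)|| = 4.7579
Step 4: Proximal objective.
0.5*||prox-x||^2 = 4.3513
lambda*||prox|| = 14.0358
Total = 18.3872


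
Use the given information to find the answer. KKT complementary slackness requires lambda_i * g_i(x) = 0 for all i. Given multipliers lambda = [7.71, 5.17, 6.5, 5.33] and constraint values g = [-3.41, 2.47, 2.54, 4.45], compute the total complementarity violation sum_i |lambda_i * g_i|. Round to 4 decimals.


KKT complementary slackness check:
lambda_1 * g_1 = 7.71 * -3.41 = -26.2911
lambda_2 * g_2 = 5.17 * 2.47 = 12.7699
lambda_3 * g_3 = 6.5 * 2.54 = 16.51
lambda_4 * g_4 = 5.33 * 4.45 = 23.7185
Total violation = 26.2911 + 12.7699 + 16.51 + 23.7185 = 79.2895


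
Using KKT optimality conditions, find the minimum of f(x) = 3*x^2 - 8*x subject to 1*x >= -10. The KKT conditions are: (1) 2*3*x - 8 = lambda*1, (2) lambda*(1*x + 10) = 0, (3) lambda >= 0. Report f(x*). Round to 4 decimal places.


Step 1: Try lambda = 0 (constraint inactive).
Stationarity: 2*3*x - 8 = 0
x* = 8/(2*3) = 4/3 = 1.3333 (rounded; the exact value 4/3 is used below)
Check constraint: 1*1.3333 = 1.3333 >= -10 -- satisfied.
Step 2: Compute optimal value.
f(x*) = 3*(4/3)^2 - 8*(4/3) = -5.3333


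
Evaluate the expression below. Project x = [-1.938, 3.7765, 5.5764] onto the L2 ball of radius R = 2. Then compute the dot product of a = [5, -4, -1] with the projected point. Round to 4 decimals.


Step 1: Compute ||x|| (intermediates to 6 decimals).
||x|| = sqrt((-1.938)^2 + 3.7765^2 + 5.5764^2) = 7.00814
Step 2: Project.
Since ||x|| > R, scale = R/||x|| = 2/7.00814 = 0.285382, proj(x) = scale * x
proj(x) = [-0.55307, 1.077745, 1.591404]
Step 3: Dot product.
a^T * proj(x) = 5*(-0.55307) - 4*1.077745 - 1*1.591404 = -8.6677


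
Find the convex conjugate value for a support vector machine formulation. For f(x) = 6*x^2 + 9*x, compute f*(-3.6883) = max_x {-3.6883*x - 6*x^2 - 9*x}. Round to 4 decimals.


f*(y) = sup_x {y*x - a*x^2 - b*x} = sup_x {(y-b)*x - a*x^2}
FOC: (y - b) - 2a*x = 0 => x* = (y - b)/(2a)
x* = (-3.6883 - 9)/(2*6) = -1.0574
f*(-3.6883) = (y-b)^2/(4a) = (-3.6883 - 9)^2/(4*6)
= 160.993/24 = 6.708


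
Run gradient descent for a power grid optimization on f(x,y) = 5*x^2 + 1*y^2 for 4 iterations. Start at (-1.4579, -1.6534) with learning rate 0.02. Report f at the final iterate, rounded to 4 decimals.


Gradient descent on f(x,y) = 5*x^2 + 1*y^2.
Starting point: (-1.4579, -1.6534), alpha = 0.02
Step 1: grad_x = 2*5*-1.4579 = -14.579, grad_y = 2*1*-1.6534 = -3.3068
  x_1 = -1.4579 - 0.02*-14.579 = -1.1663
  y_1 = -1.6534 - 0.02*-3.3068 = -1.5873
Step 2: grad_x = 2*5*-1.1663 = -11.6632, grad_y = 2*1*-1.5873 = -3.1745
  x_2 = -1.1663 - 0.02*-11.6632 = -0.9331
  y_2 = -1.5873 - 0.02*-3.1745 = -1.5238
Step 3: grad_x = 2*5*-0.9331 = -9.3306, grad_y = 2*1*-1.5238 = -3.0475
  x_3 = -0.9331 - 0.02*-9.3306 = -0.7464
  y_3 = -1.5238 - 0.02*-3.0475 = -1.4628
Step 4: grad_x = 2*5*-0.7464 = -7.4644, grad_y = 2*1*-1.4628 = -2.9256
  x_4 = -0.7464 - 0.02*-7.4644 = -0.5972
  y_4 = -1.4628 - 0.02*-2.9256 = -1.4043
f(-0.5972, -1.4043) = 5*(-0.5972)^2 + 1*(-1.4043)^2 = 3.7551


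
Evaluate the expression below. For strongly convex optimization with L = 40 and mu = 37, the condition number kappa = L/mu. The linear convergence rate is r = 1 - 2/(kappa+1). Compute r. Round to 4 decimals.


Step 1: Compute the condition number.
kappa = L/mu = 40/37 = 1.0811
Step 2: Compute the convergence rate.
r = 1 - 2/(kappa + 1) = 1 - 2*mu/(L + mu) = (L - mu)/(L + mu) = 3/77 = 0.039


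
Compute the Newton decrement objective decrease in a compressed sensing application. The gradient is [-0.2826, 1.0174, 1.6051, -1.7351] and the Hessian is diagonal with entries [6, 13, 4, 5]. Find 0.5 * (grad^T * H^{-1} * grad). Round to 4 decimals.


Step 1: H is diagonal, so H^(-1) * g = [-0.0471, 0.0783, 0.4013, -0.347].
Step 2: g^T H^(-1) g = sum_i g_i^2 / H_ii
  = (-0.2826)^2/6 + (1.0174)^2/13 + (1.6051)^2/4 + (-1.7351)^2/5
  = 0.0133 + 0.0796 + 0.6441 + 0.6021 = 1.3391
Step 3: Objective decrease = 0.5 * g^T H^(-1) g = 0.6696
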